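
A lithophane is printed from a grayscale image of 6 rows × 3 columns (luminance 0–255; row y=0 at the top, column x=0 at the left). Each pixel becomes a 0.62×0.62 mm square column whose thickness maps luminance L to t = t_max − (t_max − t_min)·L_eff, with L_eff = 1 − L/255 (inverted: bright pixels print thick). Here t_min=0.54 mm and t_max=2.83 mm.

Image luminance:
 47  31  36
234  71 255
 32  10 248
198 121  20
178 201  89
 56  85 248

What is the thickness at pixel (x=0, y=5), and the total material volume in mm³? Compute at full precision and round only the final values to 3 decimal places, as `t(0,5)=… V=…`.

span = t_max - t_min = 2.83 - 0.54 = 2.290
L(0,5) = 56, L_eff = 1 - 56/255 = 0.780392 (inverted)
t(0,5) = 2.83 - 2.290·0.780392 = 1.043
Σt over all 6·3 pixels = 495/17 ≈ 29.1176471
V = pitch²·Σt = 0.62²·495/17 = 11.193

t(0,5)=1.043 V=11.193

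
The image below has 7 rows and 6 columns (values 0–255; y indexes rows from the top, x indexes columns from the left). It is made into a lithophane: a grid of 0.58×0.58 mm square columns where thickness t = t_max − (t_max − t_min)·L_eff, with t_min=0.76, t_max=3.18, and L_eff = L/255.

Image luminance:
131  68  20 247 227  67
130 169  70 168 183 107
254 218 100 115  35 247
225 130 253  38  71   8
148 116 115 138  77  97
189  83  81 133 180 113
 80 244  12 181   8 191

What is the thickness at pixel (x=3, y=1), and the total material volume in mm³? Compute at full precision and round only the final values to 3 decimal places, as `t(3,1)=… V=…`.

t(3,1)=1.586 V=27.476

span = t_max - t_min = 3.18 - 0.76 = 2.420
L(3,1) = 168, L_eff = 168/255 = 0.658824
t(3,1) = 3.18 - 2.420·0.658824 = 1.586
Σt over all 7·6 pixels = 1041383/12750 ≈ 81.6770980
V = pitch²·Σt = 0.58²·1041383/12750 = 27.476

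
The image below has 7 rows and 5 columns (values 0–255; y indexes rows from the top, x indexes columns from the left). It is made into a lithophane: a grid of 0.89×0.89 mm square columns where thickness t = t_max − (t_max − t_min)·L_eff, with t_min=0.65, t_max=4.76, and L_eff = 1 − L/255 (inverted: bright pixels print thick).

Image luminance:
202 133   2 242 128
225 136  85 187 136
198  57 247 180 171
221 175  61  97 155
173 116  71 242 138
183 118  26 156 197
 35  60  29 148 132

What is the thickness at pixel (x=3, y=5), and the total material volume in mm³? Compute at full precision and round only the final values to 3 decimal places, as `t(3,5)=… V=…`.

t(3,5)=3.164 V=80.092

span = t_max - t_min = 4.76 - 0.65 = 4.110
L(3,5) = 156, L_eff = 1 - 156/255 = 0.388235 (inverted)
t(3,5) = 4.76 - 4.110·0.388235 = 3.164
Σt over all 7·5 pixels = 101.114
V = pitch²·Σt = 0.89²·101.114 = 80.092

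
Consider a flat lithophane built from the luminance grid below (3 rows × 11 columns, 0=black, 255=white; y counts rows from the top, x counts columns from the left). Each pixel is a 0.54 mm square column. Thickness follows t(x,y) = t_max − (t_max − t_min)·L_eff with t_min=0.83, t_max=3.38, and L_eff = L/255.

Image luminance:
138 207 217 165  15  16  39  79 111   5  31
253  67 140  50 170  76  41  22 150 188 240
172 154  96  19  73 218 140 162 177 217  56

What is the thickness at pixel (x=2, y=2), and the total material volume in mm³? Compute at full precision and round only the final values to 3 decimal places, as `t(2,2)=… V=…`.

t(2,2)=2.420 V=21.141

span = t_max - t_min = 3.38 - 0.83 = 2.550
L(2,2) = 96, L_eff = 96/255 = 0.376471
t(2,2) = 3.38 - 2.550·0.376471 = 2.420
Σt over all 3·11 pixels = 72.5
V = pitch²·Σt = 0.54²·72.5 = 21.141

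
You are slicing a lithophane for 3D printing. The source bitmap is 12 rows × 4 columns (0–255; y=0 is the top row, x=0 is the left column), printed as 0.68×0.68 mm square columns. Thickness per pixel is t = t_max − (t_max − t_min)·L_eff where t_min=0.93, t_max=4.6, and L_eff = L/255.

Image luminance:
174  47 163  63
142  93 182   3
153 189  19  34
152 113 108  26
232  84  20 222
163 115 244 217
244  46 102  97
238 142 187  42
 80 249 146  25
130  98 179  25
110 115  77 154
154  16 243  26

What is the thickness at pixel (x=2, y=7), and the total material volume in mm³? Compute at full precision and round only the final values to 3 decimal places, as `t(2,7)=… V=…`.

span = t_max - t_min = 4.6 - 0.93 = 3.670
L(2,7) = 187, L_eff = 187/255 = 0.733333
t(2,7) = 4.6 - 3.670·0.733333 = 1.909
Σt over all 12·4 pixels = 1157113/8500 ≈ 136.1309412
V = pitch²·Σt = 0.68²·1157113/8500 = 62.947

t(2,7)=1.909 V=62.947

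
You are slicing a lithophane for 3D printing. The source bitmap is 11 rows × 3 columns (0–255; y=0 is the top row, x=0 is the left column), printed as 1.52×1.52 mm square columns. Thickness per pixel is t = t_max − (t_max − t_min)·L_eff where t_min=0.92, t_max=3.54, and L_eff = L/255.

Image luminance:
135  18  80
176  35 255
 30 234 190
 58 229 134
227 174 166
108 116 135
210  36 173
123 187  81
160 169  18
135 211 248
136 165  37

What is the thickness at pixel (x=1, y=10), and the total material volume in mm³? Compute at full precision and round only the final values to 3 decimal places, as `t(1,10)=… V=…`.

t(1,10)=1.845 V=160.966

span = t_max - t_min = 3.54 - 0.92 = 2.620
L(1,10) = 165, L_eff = 165/255 = 0.647059
t(1,10) = 3.54 - 2.620·0.647059 = 1.845
Σt over all 11·3 pixels = 444148/6375 ≈ 69.6702745
V = pitch²·Σt = 1.52²·444148/6375 = 160.966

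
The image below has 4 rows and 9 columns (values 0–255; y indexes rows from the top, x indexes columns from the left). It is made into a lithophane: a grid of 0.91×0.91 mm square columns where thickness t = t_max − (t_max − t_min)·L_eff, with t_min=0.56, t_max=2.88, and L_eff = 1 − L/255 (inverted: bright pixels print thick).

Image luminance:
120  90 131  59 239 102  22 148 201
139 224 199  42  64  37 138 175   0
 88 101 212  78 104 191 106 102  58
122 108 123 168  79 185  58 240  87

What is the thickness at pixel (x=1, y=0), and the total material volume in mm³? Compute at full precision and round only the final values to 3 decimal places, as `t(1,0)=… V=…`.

t(1,0)=1.379 V=49.392

span = t_max - t_min = 2.88 - 0.56 = 2.320
L(1,0) = 90, L_eff = 1 - 90/255 = 0.647059 (inverted)
t(1,0) = 2.88 - 2.320·0.647059 = 1.379
Σt over all 4·9 pixels = 76048/1275 ≈ 59.6454902
V = pitch²·Σt = 0.91²·76048/1275 = 49.392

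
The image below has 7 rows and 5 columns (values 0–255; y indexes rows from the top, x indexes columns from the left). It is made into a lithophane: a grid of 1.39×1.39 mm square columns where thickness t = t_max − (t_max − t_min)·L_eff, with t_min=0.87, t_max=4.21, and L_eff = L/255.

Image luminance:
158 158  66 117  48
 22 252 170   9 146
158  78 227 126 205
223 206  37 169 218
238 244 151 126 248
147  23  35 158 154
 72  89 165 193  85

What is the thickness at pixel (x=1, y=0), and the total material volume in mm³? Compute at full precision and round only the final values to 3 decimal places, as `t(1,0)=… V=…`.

t(1,0)=2.141 V=160.161

span = t_max - t_min = 4.21 - 0.87 = 3.340
L(1,0) = 158, L_eff = 158/255 = 0.619608
t(1,0) = 4.21 - 3.340·0.619608 = 2.141
Σt over all 7·5 pixels = 2113811/25500 ≈ 82.8945490
V = pitch²·Σt = 1.39²·2113811/25500 = 160.161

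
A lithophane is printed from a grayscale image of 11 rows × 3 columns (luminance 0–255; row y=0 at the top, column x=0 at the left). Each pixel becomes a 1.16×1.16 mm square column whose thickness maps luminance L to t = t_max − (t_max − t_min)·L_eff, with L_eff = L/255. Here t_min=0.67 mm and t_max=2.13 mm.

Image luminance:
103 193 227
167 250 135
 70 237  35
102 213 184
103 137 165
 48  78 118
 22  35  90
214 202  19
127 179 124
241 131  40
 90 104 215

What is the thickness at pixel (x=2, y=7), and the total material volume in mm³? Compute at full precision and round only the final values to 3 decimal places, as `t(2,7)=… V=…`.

span = t_max - t_min = 2.13 - 0.67 = 1.460
L(2,7) = 19, L_eff = 19/255 = 0.074510
t(2,7) = 2.13 - 1.460·0.074510 = 2.021
Σt over all 11·3 pixels = 383429/8500 ≈ 45.1092941
V = pitch²·Σt = 1.16²·383429/8500 = 60.699

t(2,7)=2.021 V=60.699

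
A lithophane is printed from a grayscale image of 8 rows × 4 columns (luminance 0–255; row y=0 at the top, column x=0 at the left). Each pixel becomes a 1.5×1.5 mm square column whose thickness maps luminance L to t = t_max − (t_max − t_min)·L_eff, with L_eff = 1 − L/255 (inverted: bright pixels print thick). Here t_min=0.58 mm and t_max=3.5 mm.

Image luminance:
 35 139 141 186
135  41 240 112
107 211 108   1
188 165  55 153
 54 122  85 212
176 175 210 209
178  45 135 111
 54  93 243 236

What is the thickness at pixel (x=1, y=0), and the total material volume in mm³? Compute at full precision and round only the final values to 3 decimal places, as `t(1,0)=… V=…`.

t(1,0)=2.172 V=153.965

span = t_max - t_min = 3.5 - 0.58 = 2.920
L(1,0) = 139, L_eff = 1 - 139/255 = 0.454902 (inverted)
t(1,0) = 3.5 - 2.920·0.454902 = 2.172
Σt over all 8·4 pixels = 87247/1275 ≈ 68.4290196
V = pitch²·Σt = 1.5²·87247/1275 = 153.965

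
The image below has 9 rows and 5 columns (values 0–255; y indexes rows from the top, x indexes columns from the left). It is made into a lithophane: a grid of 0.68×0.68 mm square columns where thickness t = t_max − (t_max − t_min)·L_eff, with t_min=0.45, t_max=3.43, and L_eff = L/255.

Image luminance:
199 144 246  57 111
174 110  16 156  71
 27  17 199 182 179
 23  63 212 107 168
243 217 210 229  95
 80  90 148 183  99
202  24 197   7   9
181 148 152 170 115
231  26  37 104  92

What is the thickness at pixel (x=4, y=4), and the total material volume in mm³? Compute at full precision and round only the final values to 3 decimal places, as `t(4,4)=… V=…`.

t(4,4)=2.320 V=40.300

span = t_max - t_min = 3.43 - 0.45 = 2.980
L(4,4) = 95, L_eff = 95/255 = 0.372549
t(4,4) = 3.43 - 2.980·0.372549 = 2.320
Σt over all 9·5 pixels = 88897/1020 ≈ 87.1539216
V = pitch²·Σt = 0.68²·88897/1020 = 40.300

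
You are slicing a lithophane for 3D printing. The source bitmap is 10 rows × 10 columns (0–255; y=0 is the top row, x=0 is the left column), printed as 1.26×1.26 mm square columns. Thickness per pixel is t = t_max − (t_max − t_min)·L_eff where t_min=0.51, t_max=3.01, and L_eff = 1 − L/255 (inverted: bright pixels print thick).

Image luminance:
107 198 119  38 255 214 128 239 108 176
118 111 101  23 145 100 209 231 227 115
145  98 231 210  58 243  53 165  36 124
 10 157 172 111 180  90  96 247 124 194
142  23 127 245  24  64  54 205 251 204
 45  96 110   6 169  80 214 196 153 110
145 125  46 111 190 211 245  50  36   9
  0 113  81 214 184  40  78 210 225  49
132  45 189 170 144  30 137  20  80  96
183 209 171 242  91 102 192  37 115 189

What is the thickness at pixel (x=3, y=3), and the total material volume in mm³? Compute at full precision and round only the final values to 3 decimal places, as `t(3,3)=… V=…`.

span = t_max - t_min = 3.01 - 0.51 = 2.500
L(3,3) = 111, L_eff = 1 - 111/255 = 0.564706 (inverted)
t(3,3) = 3.01 - 2.500·0.564706 = 1.598
Σt over all 10·10 pixels = 9181/51 ≈ 180.0196078
V = pitch²·Σt = 1.26²·9181/51 = 285.799

t(3,3)=1.598 V=285.799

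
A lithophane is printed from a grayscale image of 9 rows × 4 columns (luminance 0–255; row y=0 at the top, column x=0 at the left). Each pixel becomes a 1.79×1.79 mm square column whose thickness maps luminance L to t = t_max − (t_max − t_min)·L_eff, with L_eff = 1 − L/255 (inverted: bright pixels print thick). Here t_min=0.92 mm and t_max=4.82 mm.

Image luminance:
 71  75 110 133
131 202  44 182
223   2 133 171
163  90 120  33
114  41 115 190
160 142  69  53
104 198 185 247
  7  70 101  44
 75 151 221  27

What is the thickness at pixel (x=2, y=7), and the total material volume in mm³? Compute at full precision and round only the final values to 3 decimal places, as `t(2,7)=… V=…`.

span = t_max - t_min = 4.82 - 0.92 = 3.900
L(2,7) = 101, L_eff = 1 - 101/255 = 0.603922 (inverted)
t(2,7) = 4.82 - 3.900·0.603922 = 2.465
Σt over all 9·4 pixels = 82713/850 ≈ 97.3094118
V = pitch²·Σt = 1.79²·82713/850 = 311.789

t(2,7)=2.465 V=311.789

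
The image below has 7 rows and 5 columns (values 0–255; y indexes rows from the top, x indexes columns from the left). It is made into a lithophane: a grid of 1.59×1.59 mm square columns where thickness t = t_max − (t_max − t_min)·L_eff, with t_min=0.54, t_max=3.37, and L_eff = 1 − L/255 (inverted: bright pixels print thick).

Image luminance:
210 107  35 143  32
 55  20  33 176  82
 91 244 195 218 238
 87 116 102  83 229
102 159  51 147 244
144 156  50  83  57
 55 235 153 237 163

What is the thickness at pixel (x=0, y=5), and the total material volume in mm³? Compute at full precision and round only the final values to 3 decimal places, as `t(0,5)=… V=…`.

t(0,5)=2.138 V=174.935

span = t_max - t_min = 3.37 - 0.54 = 2.830
L(0,5) = 144, L_eff = 1 - 144/255 = 0.435294 (inverted)
t(0,5) = 3.37 - 2.830·0.435294 = 2.138
Σt over all 7·5 pixels = 882253/12750 ≈ 69.1963137
V = pitch²·Σt = 1.59²·882253/12750 = 174.935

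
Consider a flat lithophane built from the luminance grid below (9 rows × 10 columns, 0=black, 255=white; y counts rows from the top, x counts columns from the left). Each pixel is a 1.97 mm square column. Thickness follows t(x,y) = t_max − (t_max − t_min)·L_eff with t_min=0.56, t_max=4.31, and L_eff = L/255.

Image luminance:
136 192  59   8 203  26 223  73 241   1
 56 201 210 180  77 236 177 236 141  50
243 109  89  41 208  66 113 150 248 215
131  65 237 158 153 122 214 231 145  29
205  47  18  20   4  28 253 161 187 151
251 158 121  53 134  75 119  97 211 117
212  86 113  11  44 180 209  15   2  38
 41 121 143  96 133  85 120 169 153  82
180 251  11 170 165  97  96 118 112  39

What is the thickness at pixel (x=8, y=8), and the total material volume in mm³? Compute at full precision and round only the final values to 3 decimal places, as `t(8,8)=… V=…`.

t(8,8)=2.663 V=855.065

span = t_max - t_min = 4.31 - 0.56 = 3.750
L(8,8) = 112, L_eff = 112/255 = 0.439216
t(8,8) = 4.31 - 3.750·0.439216 = 2.663
Σt over all 9·10 pixels = 74911/340 ≈ 220.3264706
V = pitch²·Σt = 1.97²·74911/340 = 855.065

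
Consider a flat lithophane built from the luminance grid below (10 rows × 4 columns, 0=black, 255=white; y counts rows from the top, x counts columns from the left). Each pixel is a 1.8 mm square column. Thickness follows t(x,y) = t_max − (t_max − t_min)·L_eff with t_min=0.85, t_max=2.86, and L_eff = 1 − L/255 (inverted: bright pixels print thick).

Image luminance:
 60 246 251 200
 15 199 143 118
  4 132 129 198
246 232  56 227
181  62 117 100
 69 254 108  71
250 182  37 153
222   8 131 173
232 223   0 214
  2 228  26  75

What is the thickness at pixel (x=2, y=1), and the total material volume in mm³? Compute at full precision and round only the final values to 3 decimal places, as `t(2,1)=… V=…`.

span = t_max - t_min = 2.86 - 0.85 = 2.010
L(2,1) = 143, L_eff = 1 - 143/255 = 0.439216 (inverted)
t(2,1) = 2.86 - 2.010·0.439216 = 1.977
Σt over all 10·4 pixels = 331229/4250 ≈ 77.9362353
V = pitch²·Σt = 1.8²·331229/4250 = 252.513

t(2,1)=1.977 V=252.513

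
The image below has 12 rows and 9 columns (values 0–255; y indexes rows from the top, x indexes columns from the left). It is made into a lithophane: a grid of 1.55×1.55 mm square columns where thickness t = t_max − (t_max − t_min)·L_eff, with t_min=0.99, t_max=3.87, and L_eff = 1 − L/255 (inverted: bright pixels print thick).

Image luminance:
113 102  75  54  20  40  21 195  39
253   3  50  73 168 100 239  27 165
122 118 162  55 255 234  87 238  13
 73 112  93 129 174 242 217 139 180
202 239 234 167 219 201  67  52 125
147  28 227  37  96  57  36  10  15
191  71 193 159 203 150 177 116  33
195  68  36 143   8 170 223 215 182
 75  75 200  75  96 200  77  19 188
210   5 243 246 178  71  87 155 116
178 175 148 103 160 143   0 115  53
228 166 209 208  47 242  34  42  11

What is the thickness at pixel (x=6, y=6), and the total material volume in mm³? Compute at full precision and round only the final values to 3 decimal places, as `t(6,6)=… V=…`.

t(6,6)=2.989 V=627.256

span = t_max - t_min = 3.87 - 0.99 = 2.880
L(6,6) = 177, L_eff = 1 - 177/255 = 0.305882 (inverted)
t(6,6) = 3.87 - 2.880·0.305882 = 2.989
Σt over all 12·9 pixels = 110961/425 ≈ 261.0847059
V = pitch²·Σt = 1.55²·110961/425 = 627.256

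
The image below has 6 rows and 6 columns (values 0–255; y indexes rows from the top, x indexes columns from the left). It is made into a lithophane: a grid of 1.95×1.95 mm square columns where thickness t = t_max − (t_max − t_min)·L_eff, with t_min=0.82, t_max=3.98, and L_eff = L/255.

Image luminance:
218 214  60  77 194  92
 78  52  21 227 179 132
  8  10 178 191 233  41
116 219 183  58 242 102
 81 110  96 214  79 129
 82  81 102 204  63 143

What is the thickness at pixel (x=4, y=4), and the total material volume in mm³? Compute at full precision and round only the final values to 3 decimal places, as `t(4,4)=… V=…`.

t(4,4)=3.001 V=332.353

span = t_max - t_min = 3.98 - 0.82 = 3.160
L(4,4) = 79, L_eff = 79/255 = 0.309804
t(4,4) = 3.98 - 3.160·0.309804 = 3.001
Σt over all 6·6 pixels = 185733/2125 ≈ 87.4037647
V = pitch²·Σt = 1.95²·185733/2125 = 332.353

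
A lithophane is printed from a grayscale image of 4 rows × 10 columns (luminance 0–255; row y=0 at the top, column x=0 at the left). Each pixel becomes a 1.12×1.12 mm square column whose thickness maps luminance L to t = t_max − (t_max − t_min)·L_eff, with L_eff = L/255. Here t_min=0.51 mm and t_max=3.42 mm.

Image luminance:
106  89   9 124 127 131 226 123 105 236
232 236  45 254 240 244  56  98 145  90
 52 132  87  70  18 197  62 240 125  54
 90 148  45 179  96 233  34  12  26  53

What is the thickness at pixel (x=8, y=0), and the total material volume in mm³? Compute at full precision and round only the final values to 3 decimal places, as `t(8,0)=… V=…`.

t(8,0)=2.222 V=101.903

span = t_max - t_min = 3.42 - 0.51 = 2.910
L(8,0) = 105, L_eff = 105/255 = 0.411765
t(8,0) = 3.42 - 2.910·0.411765 = 2.222
Σt over all 4·10 pixels = 690507/8500 ≈ 81.2361176
V = pitch²·Σt = 1.12²·690507/8500 = 101.903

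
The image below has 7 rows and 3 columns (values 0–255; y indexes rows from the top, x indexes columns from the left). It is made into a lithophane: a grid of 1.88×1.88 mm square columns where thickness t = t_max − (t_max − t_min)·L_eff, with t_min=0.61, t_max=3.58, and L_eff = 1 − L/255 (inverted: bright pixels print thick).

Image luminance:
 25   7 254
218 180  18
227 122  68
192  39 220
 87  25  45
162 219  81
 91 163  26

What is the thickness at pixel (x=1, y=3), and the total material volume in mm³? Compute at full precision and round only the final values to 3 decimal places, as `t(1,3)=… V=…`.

t(1,3)=1.064 V=146.913

span = t_max - t_min = 3.58 - 0.61 = 2.970
L(1,3) = 39, L_eff = 1 - 39/255 = 0.847059 (inverted)
t(1,3) = 3.58 - 2.970·0.847059 = 1.064
Σt over all 7·3 pixels = 88329/2125 ≈ 41.5665882
V = pitch²·Σt = 1.88²·88329/2125 = 146.913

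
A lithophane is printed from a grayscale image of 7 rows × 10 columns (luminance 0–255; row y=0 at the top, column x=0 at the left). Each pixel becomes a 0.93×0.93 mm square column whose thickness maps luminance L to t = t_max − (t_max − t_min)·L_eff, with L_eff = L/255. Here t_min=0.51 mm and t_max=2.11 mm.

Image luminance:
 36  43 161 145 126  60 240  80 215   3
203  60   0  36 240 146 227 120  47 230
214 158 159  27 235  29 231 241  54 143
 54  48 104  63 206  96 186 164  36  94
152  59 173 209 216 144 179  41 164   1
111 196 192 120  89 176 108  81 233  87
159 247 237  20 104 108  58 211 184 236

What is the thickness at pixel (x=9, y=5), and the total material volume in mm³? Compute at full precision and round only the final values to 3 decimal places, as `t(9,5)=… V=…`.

t(9,5)=1.564 V=77.520

span = t_max - t_min = 2.11 - 0.51 = 1.600
L(9,5) = 87, L_eff = 87/255 = 0.341176
t(9,5) = 2.11 - 1.600·0.341176 = 1.564
Σt over all 7·10 pixels = 15237/170 ≈ 89.6294118
V = pitch²·Σt = 0.93²·15237/170 = 77.520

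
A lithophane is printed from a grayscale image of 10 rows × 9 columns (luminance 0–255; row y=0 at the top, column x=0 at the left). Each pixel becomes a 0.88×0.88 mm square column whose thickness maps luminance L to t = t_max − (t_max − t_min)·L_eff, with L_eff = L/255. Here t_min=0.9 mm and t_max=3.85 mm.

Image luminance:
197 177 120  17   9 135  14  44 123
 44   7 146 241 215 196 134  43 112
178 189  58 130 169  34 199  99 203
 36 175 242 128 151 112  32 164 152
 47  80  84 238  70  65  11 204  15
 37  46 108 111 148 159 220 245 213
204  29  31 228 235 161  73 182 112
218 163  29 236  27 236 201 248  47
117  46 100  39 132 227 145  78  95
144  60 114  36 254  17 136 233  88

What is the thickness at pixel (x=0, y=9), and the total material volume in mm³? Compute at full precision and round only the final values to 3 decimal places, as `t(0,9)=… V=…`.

span = t_max - t_min = 3.85 - 0.9 = 2.950
L(0,9) = 144, L_eff = 144/255 = 0.564706
t(0,9) = 3.85 - 2.950·0.564706 = 2.184
Σt over all 10·9 pixels = 367859/1700 ≈ 216.3876471
V = pitch²·Σt = 0.88²·367859/1700 = 167.571

t(0,9)=2.184 V=167.571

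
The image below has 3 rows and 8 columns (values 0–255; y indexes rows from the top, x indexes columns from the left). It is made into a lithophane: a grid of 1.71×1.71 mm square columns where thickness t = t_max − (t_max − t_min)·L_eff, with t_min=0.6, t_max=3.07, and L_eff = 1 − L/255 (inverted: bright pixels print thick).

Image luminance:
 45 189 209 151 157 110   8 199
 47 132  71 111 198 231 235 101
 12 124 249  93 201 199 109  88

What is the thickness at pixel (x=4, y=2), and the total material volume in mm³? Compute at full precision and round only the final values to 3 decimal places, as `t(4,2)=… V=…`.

t(4,2)=2.547 V=134.697

span = t_max - t_min = 3.07 - 0.6 = 2.470
L(4,2) = 201, L_eff = 1 - 201/255 = 0.211765 (inverted)
t(4,2) = 3.07 - 2.470·0.211765 = 2.547
Σt over all 3·8 pixels = 1174643/25500 ≈ 46.0644314
V = pitch²·Σt = 1.71²·1174643/25500 = 134.697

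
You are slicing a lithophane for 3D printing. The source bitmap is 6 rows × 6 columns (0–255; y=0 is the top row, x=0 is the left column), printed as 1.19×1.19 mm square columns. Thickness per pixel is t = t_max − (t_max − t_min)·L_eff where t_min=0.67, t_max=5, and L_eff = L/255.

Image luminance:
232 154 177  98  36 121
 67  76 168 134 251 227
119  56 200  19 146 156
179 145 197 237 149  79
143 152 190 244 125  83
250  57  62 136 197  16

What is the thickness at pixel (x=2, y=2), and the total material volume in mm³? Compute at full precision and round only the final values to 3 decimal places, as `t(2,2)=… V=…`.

span = t_max - t_min = 5 - 0.67 = 4.330
L(2,2) = 200, L_eff = 200/255 = 0.784314
t(2,2) = 5 - 4.330·0.784314 = 1.604
Σt over all 6·6 pixels = 1195613/12750 ≈ 93.7735686
V = pitch²·Σt = 1.19²·1195613/12750 = 132.793

t(2,2)=1.604 V=132.793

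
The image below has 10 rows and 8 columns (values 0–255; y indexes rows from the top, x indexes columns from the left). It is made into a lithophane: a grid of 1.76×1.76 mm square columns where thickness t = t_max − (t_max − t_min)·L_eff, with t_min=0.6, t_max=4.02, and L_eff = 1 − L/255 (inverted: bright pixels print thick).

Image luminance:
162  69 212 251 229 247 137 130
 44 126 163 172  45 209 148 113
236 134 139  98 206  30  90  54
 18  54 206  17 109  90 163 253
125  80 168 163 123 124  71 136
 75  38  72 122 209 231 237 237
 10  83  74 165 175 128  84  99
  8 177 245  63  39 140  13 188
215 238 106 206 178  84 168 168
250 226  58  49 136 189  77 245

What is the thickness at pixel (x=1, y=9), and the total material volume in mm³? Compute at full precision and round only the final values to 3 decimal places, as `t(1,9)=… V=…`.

span = t_max - t_min = 4.02 - 0.6 = 3.420
L(1,9) = 226, L_eff = 1 - 226/255 = 0.113725 (inverted)
t(1,9) = 4.02 - 3.420·0.113725 = 3.631
Σt over all 10·8 pixels = 822393/4250 ≈ 193.5042353
V = pitch²·Σt = 1.76²·822393/4250 = 599.399

t(1,9)=3.631 V=599.399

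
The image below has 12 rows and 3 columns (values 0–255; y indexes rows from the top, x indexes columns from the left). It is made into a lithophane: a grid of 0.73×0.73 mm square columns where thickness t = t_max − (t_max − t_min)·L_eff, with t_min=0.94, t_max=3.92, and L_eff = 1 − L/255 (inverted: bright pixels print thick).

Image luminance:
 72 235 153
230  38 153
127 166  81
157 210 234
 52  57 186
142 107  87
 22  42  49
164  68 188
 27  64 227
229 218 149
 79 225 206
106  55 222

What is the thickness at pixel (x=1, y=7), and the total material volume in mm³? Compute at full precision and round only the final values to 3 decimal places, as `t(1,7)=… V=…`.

t(1,7)=1.735 V=48.094

span = t_max - t_min = 3.92 - 0.94 = 2.980
L(1,7) = 68, L_eff = 1 - 68/255 = 0.733333 (inverted)
t(1,7) = 3.92 - 2.980·0.733333 = 1.735
Σt over all 12·3 pixels = 383561/4250 ≈ 90.2496471
V = pitch²·Σt = 0.73²·383561/4250 = 48.094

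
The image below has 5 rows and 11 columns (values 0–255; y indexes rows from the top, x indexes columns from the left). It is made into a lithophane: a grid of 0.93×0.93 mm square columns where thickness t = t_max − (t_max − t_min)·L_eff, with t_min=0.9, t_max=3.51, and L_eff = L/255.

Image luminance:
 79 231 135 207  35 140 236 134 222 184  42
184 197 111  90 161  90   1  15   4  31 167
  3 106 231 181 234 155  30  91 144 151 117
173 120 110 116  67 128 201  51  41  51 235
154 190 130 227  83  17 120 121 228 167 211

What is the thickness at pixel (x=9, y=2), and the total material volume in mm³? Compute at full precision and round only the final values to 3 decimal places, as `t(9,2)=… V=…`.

t(9,2)=1.964 V=104.293

span = t_max - t_min = 3.51 - 0.9 = 2.610
L(9,2) = 151, L_eff = 151/255 = 0.592157
t(9,2) = 3.51 - 2.610·0.592157 = 1.964
Σt over all 5·11 pixels = 204993/1700 ≈ 120.5841176
V = pitch²·Σt = 0.93²·204993/1700 = 104.293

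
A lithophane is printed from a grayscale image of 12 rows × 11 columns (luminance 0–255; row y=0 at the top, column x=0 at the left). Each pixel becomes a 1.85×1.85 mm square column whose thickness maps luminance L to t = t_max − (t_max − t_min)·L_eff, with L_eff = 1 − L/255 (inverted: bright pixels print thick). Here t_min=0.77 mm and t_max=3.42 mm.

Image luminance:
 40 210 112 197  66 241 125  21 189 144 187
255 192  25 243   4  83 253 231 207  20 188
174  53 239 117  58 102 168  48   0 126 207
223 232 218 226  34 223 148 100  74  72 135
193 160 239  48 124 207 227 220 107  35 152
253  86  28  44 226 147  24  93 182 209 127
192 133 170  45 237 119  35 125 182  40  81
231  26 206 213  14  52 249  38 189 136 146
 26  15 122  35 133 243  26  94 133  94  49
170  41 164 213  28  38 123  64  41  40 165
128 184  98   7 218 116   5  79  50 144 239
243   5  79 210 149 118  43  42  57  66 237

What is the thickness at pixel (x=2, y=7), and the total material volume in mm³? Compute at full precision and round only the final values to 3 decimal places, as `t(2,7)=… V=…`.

t(2,7)=2.911 V=944.466

span = t_max - t_min = 3.42 - 0.77 = 2.650
L(2,7) = 206, L_eff = 1 - 206/255 = 0.192157 (inverted)
t(2,7) = 3.42 - 2.650·0.192157 = 2.911
Σt over all 12·11 pixels = 703693/2550 ≈ 275.9580392
V = pitch²·Σt = 1.85²·703693/2550 = 944.466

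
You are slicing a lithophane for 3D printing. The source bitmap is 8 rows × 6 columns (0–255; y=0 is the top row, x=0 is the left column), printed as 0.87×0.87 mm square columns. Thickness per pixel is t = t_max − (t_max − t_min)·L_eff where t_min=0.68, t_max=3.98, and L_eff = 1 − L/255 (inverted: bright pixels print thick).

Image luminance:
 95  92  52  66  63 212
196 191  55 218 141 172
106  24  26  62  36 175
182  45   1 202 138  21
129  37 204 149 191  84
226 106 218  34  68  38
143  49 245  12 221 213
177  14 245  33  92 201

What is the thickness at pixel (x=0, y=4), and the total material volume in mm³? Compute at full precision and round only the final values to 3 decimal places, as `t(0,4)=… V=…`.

span = t_max - t_min = 3.98 - 0.68 = 3.300
L(0,4) = 129, L_eff = 1 - 129/255 = 0.494118 (inverted)
t(0,4) = 3.98 - 3.300·0.494118 = 2.349
Σt over all 8·6 pixels = 45222/425 ≈ 106.4047059
V = pitch²·Σt = 0.87²·45222/425 = 80.538

t(0,4)=2.349 V=80.538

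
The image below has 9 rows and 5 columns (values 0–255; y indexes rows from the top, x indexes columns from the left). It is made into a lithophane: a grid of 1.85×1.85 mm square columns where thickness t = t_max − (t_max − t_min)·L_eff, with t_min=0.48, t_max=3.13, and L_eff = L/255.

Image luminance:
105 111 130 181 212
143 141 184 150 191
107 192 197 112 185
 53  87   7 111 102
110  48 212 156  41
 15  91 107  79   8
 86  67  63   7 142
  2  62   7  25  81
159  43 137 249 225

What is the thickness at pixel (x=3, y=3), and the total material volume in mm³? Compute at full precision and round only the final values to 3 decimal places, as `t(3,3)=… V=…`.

span = t_max - t_min = 3.13 - 0.48 = 2.650
L(3,3) = 111, L_eff = 111/255 = 0.435294
t(3,3) = 3.13 - 2.650·0.435294 = 1.976
Σt over all 9·5 pixels = 38118/425 ≈ 89.6894118
V = pitch²·Σt = 1.85²·38118/425 = 306.962

t(3,3)=1.976 V=306.962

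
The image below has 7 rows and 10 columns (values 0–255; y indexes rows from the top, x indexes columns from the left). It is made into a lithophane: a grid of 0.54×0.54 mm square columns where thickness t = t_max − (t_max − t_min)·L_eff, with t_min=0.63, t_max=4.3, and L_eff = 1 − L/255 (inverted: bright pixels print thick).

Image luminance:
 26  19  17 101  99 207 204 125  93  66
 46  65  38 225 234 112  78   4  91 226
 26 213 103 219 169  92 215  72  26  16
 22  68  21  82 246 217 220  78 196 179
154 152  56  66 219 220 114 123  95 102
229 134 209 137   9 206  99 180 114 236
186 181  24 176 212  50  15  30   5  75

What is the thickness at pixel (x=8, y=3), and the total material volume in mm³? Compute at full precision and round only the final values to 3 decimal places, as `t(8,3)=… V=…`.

t(8,3)=3.451 V=47.961

span = t_max - t_min = 4.3 - 0.63 = 3.670
L(8,3) = 196, L_eff = 1 - 196/255 = 0.231373 (inverted)
t(8,3) = 4.3 - 3.670·0.231373 = 3.451
Σt over all 7·10 pixels = 164.476
V = pitch²·Σt = 0.54²·164.476 = 47.961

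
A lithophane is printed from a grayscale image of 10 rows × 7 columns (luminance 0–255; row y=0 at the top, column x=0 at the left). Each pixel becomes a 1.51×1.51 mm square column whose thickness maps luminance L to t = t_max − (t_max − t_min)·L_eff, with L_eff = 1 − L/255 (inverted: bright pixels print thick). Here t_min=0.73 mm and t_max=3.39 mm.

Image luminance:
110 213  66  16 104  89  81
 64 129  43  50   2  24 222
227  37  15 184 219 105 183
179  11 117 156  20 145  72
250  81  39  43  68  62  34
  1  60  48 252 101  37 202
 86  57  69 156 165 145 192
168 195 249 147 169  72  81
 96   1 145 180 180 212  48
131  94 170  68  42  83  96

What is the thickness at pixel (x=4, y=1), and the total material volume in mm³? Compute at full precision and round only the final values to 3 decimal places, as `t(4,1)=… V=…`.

t(4,1)=0.751 V=298.655

span = t_max - t_min = 3.39 - 0.73 = 2.660
L(4,1) = 2, L_eff = 1 - 2/255 = 0.992157 (inverted)
t(4,1) = 3.39 - 2.660·0.992157 = 0.751
Σt over all 10·7 pixels = 1670039/12750 ≈ 130.9834510
V = pitch²·Σt = 1.51²·1670039/12750 = 298.655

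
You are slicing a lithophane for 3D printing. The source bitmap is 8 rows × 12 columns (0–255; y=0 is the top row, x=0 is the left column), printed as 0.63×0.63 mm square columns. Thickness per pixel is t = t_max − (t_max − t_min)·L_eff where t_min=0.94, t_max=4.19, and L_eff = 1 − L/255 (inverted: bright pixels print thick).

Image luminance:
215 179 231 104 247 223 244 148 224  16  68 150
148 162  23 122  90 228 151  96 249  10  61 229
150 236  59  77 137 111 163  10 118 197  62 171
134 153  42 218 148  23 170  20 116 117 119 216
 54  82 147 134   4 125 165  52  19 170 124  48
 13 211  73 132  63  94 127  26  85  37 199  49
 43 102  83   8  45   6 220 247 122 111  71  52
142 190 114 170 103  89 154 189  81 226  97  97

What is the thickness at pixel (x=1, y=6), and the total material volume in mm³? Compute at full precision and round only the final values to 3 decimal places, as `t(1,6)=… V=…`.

span = t_max - t_min = 4.19 - 0.94 = 3.250
L(1,6) = 102, L_eff = 1 - 102/255 = 0.600000 (inverted)
t(1,6) = 4.19 - 3.250·0.600000 = 2.240
Σt over all 8·12 pixels = 101077/425 ≈ 237.8282353
V = pitch²·Σt = 0.63²·101077/425 = 94.394

t(1,6)=2.240 V=94.394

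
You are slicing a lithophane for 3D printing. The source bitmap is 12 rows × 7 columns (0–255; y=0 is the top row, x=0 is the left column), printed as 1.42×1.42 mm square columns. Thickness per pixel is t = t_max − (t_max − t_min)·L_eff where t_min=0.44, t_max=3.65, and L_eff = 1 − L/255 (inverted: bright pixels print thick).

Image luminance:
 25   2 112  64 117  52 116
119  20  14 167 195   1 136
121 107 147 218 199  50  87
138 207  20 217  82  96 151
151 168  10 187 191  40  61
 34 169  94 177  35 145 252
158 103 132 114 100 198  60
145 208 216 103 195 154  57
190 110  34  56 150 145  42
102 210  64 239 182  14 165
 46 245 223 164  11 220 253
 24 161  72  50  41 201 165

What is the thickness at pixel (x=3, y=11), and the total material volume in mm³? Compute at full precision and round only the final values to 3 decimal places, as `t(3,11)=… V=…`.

t(3,11)=1.069 V=333.838

span = t_max - t_min = 3.65 - 0.44 = 3.210
L(3,11) = 50, L_eff = 1 - 50/255 = 0.803922 (inverted)
t(3,11) = 3.65 - 3.210·0.803922 = 1.069
Σt over all 12·7 pixels = 351818/2125 ≈ 165.5614118
V = pitch²·Σt = 1.42²·351818/2125 = 333.838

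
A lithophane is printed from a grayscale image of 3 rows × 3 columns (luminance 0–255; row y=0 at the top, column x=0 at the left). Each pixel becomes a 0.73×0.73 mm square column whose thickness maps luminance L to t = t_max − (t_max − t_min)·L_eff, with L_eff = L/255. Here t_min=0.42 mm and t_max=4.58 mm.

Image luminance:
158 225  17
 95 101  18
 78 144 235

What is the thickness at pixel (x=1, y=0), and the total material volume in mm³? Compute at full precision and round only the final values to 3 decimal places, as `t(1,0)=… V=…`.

t(1,0)=0.909 V=12.655

span = t_max - t_min = 4.58 - 0.42 = 4.160
L(1,0) = 225, L_eff = 225/255 = 0.882353
t(1,0) = 4.58 - 4.160·0.882353 = 0.909
Σt over all 3·3 pixels = 23.748
V = pitch²·Σt = 0.73²·23.748 = 12.655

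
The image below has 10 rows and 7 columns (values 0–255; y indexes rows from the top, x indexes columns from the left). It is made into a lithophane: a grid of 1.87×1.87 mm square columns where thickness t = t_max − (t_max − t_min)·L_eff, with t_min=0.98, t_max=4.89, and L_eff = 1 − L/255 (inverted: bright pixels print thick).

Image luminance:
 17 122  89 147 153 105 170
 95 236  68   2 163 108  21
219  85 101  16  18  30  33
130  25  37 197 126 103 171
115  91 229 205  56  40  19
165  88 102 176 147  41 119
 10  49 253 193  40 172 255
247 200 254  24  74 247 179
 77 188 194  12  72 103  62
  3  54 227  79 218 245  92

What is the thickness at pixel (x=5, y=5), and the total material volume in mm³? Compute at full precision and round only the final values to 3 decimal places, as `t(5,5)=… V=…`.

span = t_max - t_min = 4.89 - 0.98 = 3.910
L(5,5) = 41, L_eff = 1 - 41/255 = 0.839216 (inverted)
t(5,5) = 4.89 - 3.910·0.839216 = 1.609
Σt over all 10·7 pixels = 291569/1500 ≈ 194.3793333
V = pitch²·Σt = 1.87²·291569/1500 = 679.725

t(5,5)=1.609 V=679.725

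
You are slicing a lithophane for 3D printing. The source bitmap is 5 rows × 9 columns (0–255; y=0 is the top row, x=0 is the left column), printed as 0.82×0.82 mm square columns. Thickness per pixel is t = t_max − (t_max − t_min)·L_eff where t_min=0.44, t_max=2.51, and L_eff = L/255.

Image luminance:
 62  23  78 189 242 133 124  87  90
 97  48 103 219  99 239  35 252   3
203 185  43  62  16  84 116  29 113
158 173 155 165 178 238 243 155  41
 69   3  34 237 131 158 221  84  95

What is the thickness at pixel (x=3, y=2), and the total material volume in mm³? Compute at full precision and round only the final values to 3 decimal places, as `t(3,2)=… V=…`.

span = t_max - t_min = 2.51 - 0.44 = 2.070
L(3,2) = 62, L_eff = 62/255 = 0.243137
t(3,2) = 2.51 - 2.070·0.243137 = 2.007
Σt over all 5·9 pixels = 579747/8500 ≈ 68.2055294
V = pitch²·Σt = 0.82²·579747/8500 = 45.861

t(3,2)=2.007 V=45.861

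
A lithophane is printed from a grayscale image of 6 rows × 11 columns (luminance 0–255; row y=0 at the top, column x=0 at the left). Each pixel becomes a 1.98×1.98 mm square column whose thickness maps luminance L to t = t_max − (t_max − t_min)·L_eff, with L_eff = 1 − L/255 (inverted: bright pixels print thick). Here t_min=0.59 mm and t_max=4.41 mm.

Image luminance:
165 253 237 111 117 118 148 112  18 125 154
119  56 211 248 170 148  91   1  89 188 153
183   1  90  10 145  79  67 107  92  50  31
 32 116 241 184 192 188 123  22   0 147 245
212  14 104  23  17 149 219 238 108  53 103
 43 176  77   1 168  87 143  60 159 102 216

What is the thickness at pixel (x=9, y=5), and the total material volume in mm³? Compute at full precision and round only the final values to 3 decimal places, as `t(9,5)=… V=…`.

t(9,5)=2.118 V=613.625

span = t_max - t_min = 4.41 - 0.59 = 3.820
L(9,5) = 102, L_eff = 1 - 102/255 = 0.600000 (inverted)
t(9,5) = 4.41 - 3.820·0.600000 = 2.118
Σt over all 6·11 pixels = 997822/6375 ≈ 156.5210980
V = pitch²·Σt = 1.98²·997822/6375 = 613.625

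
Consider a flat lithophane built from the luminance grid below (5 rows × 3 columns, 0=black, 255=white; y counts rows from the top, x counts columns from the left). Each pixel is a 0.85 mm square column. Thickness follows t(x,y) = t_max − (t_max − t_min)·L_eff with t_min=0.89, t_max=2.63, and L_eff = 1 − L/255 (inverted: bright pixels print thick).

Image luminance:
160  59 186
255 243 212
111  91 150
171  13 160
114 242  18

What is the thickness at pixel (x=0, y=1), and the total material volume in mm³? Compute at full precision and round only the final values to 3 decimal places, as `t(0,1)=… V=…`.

span = t_max - t_min = 2.63 - 0.89 = 1.740
L(0,1) = 255, L_eff = 1 - 255/255 = 0.000000 (inverted)
t(0,1) = 2.63 - 1.740·0.000000 = 2.630
Σt over all 5·3 pixels = 48041/1700 ≈ 28.2594118
V = pitch²·Σt = 0.85²·48041/1700 = 20.417

t(0,1)=2.630 V=20.417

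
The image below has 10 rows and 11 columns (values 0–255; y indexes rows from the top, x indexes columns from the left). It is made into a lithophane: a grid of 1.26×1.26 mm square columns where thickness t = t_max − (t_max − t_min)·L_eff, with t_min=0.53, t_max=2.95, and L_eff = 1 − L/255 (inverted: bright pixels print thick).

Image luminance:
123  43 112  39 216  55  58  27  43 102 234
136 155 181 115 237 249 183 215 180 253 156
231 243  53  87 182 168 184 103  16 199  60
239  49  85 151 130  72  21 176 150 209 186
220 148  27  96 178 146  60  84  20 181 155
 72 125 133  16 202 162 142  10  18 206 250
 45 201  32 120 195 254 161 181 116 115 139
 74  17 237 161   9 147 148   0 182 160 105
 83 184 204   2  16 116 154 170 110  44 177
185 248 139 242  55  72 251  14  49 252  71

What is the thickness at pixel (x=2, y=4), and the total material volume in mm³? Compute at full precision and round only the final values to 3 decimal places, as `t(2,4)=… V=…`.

t(2,4)=0.786 V=309.426

span = t_max - t_min = 2.95 - 0.53 = 2.420
L(2,4) = 27, L_eff = 1 - 27/255 = 0.894118 (inverted)
t(2,4) = 2.95 - 2.420·0.894118 = 0.786
Σt over all 10·11 pixels = 828333/4250 ≈ 194.9018824
V = pitch²·Σt = 1.26²·828333/4250 = 309.426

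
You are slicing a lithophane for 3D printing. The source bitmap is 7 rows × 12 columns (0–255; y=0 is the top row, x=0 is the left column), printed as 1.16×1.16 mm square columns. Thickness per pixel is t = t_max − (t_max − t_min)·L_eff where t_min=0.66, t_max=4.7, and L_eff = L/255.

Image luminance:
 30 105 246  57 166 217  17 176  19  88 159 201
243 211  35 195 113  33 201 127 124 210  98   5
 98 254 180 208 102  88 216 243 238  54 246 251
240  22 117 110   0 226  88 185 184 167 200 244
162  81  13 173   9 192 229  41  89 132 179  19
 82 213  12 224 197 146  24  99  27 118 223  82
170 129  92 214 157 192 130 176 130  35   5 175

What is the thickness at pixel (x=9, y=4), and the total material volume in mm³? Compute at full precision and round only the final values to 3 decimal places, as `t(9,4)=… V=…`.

t(9,4)=2.609 V=288.041

span = t_max - t_min = 4.7 - 0.66 = 4.040
L(9,4) = 132, L_eff = 132/255 = 0.517647
t(9,4) = 4.7 - 4.040·0.517647 = 2.609
Σt over all 7·12 pixels = 1364642/6375 ≈ 214.0614902
V = pitch²·Σt = 1.16²·1364642/6375 = 288.041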